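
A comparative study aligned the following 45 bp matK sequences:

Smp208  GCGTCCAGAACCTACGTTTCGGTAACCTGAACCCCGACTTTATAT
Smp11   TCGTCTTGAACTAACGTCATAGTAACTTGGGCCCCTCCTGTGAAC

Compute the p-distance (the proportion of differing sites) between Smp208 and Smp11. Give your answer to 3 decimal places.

0.400

The sequences differ at positions 1 (G/T), 6 (C/T), 7 (A/T), 12 (C/T), 13 (T/A), 18 (T/C), 19 (T/A), 20 (C/T), 21 (G/A), 27 (C/T), 30 (A/G), 31 (A/G), 36 (G/T), 37 (A/C), 40 (T/G), 42 (A/G), 43 (T/A), 45 (T/C).
There are 18 differences over 45 sites, so p = 18/45 = 0.400.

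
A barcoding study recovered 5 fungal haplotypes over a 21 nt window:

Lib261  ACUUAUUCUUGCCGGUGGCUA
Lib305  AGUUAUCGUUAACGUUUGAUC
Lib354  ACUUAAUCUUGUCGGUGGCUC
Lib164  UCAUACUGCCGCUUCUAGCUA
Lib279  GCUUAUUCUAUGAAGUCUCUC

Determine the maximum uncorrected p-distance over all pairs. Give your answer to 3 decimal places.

0.714

Pairwise Hamming distances:
  Lib261 vs Lib305: 9
  Lib261 vs Lib354: 3
  Lib261 vs Lib164: 10
  Lib261 vs Lib279: 9
  Lib305 vs Lib354: 9
  Lib305 vs Lib164: 15
  Lib305 vs Lib279: 13
  Lib354 vs Lib164: 12
  Lib354 vs Lib279: 9
  Lib164 vs Lib279: 14
The largest is 15 mismatches, between Lib305 and Lib164; p = 15/21 = 0.714.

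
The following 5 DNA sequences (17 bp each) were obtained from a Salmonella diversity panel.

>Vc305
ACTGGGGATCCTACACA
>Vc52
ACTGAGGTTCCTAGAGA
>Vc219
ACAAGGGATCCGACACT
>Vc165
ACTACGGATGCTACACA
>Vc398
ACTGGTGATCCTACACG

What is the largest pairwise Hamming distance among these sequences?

8

Pairwise Hamming distances:
  Vc305 vs Vc52: 4
  Vc305 vs Vc219: 4
  Vc305 vs Vc165: 3
  Vc305 vs Vc398: 2
  Vc52 vs Vc219: 8
  Vc52 vs Vc165: 6
  Vc52 vs Vc398: 6
  Vc219 vs Vc165: 5
  Vc219 vs Vc398: 5
  Vc165 vs Vc398: 5
The largest is 8, between Vc52 and Vc219.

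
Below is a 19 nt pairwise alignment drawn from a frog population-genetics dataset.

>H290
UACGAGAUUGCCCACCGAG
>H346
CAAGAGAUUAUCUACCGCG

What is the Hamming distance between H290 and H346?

6

The sequences differ at positions 1 (U/C), 3 (C/A), 10 (G/A), 11 (C/U), 13 (C/U), 18 (A/C).
That gives 6 mismatches out of 19 aligned sites, so the Hamming distance is 6.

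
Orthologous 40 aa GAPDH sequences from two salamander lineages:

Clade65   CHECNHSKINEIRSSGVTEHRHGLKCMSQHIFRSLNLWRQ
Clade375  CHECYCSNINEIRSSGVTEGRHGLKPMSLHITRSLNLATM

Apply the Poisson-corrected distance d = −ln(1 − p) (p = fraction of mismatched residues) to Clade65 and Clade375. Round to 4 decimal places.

0.2877

Differing sites — 5:N/Y; 6:H/C; 8:K/N; 20:H/G; 26:C/P; 29:Q/L; 32:F/T; 38:W/A; 39:R/T; 40:Q/M.
p = 10/40 = 0.250000.
d = −ln(1 − 0.250000) = −ln(0.750000) = 0.2877.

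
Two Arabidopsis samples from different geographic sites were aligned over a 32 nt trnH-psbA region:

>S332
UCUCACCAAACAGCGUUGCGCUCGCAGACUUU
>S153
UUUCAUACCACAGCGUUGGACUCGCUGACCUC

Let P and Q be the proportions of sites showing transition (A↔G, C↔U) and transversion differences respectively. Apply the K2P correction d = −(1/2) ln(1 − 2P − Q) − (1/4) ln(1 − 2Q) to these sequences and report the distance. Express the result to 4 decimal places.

0.4099

Differing sites — 2:C/U (Ti); 6:C/U (Ti); 7:C/A (Tv); 8:A/C (Tv); 9:A/C (Tv); 19:C/G (Tv); 20:G/A (Ti); 26:A/U (Tv); 30:U/C (Ti); 32:U/C (Ti).
Of the 10 differences, 5 transitions and 5 transversions over 32 sites: P = 5/32 = 0.156250, Q = 5/32 = 0.156250.
d = −0.5·ln(0.531250) − 0.25·ln(0.687500) = −0.5·(-0.632523) − 0.25·(-0.374693) = 0.4099.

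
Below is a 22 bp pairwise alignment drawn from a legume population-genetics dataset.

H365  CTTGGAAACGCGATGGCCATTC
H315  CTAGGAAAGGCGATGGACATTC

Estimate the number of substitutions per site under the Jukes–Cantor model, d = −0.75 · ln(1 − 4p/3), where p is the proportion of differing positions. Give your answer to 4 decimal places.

Differing sites — 3:T/A; 9:C/G; 17:C/A.
p = 3/22 = 0.136364.
d = −0.75 · ln(1 − (4/3)·0.136364) = −0.75 · ln(0.818181) = −0.75 · (-0.200672) = 0.1505.

0.1505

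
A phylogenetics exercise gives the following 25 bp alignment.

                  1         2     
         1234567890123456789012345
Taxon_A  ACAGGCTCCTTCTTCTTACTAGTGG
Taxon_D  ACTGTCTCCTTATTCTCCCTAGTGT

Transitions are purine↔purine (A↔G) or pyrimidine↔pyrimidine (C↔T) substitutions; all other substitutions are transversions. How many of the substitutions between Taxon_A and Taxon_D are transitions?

The sequences differ at positions 3 (A/T, transversion), 5 (G/T, transversion), 12 (C/A, transversion), 17 (T/C, transition), 18 (A/C, transversion), 25 (G/T, transversion).
Of the 6 differences, 1 transition and 5 transversions, so the answer is 1.

1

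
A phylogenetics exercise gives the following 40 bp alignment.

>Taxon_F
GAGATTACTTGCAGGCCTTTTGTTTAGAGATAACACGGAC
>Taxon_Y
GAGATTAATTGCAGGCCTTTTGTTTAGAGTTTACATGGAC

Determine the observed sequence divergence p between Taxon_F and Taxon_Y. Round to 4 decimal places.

0.1000

Mismatches occur at site 8 (C/A), site 30 (A/T), site 32 (A/T), site 36 (C/T).
There are 4 differences over 40 sites, so p = 4/40 = 0.1000.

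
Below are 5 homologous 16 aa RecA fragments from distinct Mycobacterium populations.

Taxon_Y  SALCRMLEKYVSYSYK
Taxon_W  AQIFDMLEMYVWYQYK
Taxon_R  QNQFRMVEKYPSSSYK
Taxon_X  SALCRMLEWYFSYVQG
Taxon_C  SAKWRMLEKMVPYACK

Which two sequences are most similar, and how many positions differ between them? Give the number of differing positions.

Pairwise Hamming distances:
  Taxon_Y vs Taxon_W: 8
  Taxon_Y vs Taxon_R: 7
  Taxon_Y vs Taxon_X: 5
  Taxon_Y vs Taxon_C: 6
  Taxon_W vs Taxon_R: 10
  Taxon_W vs Taxon_X: 11
  Taxon_W vs Taxon_C: 10
  Taxon_R vs Taxon_X: 11
  Taxon_R vs Taxon_C: 11
  Taxon_X vs Taxon_C: 9
The smallest is 5, between Taxon_Y and Taxon_X.

5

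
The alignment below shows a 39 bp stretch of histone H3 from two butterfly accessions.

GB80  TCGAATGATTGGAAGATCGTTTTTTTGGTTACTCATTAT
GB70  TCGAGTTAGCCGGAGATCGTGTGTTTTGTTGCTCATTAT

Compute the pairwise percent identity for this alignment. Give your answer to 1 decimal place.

Differing sites — 5:A/G; 7:G/T; 9:T/G; 10:T/C; 11:G/C; 13:A/G; 21:T/G; 23:T/G; 27:G/T; 31:A/G.
29 of the 39 sites match, so the percent identity is 29/39 × 100 = 74.4%.

74.4%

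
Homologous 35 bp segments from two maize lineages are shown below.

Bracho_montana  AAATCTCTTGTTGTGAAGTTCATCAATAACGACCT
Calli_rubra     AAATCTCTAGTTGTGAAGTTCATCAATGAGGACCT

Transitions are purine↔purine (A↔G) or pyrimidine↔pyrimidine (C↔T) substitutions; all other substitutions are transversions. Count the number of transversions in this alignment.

The sequences differ at positions 9 (T/A, transversion), 28 (A/G, transition), 30 (C/G, transversion).
Of the 3 differences, 1 transition and 2 transversions, so the answer is 2.

2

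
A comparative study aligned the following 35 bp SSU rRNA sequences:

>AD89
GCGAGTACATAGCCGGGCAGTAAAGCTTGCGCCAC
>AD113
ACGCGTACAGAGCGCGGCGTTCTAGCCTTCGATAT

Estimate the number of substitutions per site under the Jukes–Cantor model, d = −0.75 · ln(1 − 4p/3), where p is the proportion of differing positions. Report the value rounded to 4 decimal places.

Differing sites — 1:G/A; 4:A/C; 10:T/G; 14:C/G; 15:G/C; 19:A/G; 20:G/T; 22:A/C; 23:A/T; 27:T/C; 29:G/T; 32:C/A; 33:C/T; 35:C/T.
p = 14/35 = 0.400000.
d = −0.75 · ln(1 − (4/3)·0.400000) = −0.75 · ln(0.466667) = −0.75 · (-0.762139) = 0.5716.

0.5716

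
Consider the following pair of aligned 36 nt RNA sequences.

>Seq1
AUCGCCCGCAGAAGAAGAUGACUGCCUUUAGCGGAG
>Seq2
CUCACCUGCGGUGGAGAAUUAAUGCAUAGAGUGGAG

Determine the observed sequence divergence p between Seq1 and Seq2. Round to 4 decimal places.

0.3889

Differing sites — 1:A/C; 4:G/A; 7:C/U; 10:A/G; 12:A/U; 13:A/G; 16:A/G; 17:G/A; 20:G/U; 22:C/A; 26:C/A; 28:U/A; 29:U/G; 32:C/U.
There are 14 differences over 36 sites, so p = 14/36 = 0.3889.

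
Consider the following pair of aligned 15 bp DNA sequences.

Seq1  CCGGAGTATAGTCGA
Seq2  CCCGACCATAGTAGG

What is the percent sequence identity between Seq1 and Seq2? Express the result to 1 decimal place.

66.7%

Differing sites — 3:G/C; 6:G/C; 7:T/C; 13:C/A; 15:A/G.
10 of the 15 sites match, so the percent identity is 10/15 × 100 = 66.7%.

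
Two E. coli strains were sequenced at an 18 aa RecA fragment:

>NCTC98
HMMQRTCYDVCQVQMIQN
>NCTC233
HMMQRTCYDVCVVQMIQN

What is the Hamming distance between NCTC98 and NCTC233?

Differing sites — 12:Q/V.
That gives 1 mismatch out of 18 aligned sites, so the Hamming distance is 1.

1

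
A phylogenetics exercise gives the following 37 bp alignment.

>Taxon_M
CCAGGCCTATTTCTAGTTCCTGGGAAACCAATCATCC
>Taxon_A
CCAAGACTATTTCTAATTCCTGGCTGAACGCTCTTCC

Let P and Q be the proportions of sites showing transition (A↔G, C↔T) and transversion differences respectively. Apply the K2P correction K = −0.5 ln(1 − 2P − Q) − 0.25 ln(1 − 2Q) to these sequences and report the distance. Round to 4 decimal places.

0.3357

Mismatches occur at site 4 (G/A, transition), site 6 (C/A, transversion), site 16 (G/A, transition), site 24 (G/C, transversion), site 25 (A/T, transversion), site 26 (A/G, transition), site 28 (C/A, transversion), site 30 (A/G, transition), site 31 (A/C, transversion), site 34 (A/T, transversion).
Of the 10 differences, 4 transitions and 6 transversions over 37 sites: P = 4/37 = 0.108108, Q = 6/37 = 0.162162.
d = −0.5·ln(0.621622) − 0.25·ln(0.675676) = −0.5·(-0.475423) − 0.25·(-0.392042) = 0.3357.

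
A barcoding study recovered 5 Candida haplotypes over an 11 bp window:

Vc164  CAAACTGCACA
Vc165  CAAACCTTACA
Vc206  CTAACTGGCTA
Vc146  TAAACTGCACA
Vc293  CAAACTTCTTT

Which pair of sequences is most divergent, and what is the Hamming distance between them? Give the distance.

Pairwise Hamming distances:
  Vc164 vs Vc165: 3
  Vc164 vs Vc206: 4
  Vc164 vs Vc146: 1
  Vc164 vs Vc293: 4
  Vc165 vs Vc206: 6
  Vc165 vs Vc146: 4
  Vc165 vs Vc293: 5
  Vc206 vs Vc146: 5
  Vc206 vs Vc293: 5
  Vc146 vs Vc293: 5
The largest is 6, between Vc165 and Vc206.

6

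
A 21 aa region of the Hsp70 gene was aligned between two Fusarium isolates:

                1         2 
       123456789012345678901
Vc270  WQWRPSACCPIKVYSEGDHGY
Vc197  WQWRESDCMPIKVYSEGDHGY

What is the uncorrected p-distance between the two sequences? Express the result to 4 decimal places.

0.1429

Differing sites — 5:P/E; 7:A/D; 9:C/M.
There are 3 differences over 21 sites, so p = 3/21 = 0.1429.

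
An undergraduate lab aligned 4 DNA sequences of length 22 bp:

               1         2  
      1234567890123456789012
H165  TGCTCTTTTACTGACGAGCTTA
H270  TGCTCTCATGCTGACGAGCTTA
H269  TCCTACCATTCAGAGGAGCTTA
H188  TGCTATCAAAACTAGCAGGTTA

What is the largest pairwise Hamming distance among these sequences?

10

Pairwise Hamming distances:
  H165 vs H270: 3
  H165 vs H269: 8
  H165 vs H188: 10
  H270 vs H269: 6
  H270 vs H188: 9
  H269 vs H188: 9
The largest is 10, between H165 and H188.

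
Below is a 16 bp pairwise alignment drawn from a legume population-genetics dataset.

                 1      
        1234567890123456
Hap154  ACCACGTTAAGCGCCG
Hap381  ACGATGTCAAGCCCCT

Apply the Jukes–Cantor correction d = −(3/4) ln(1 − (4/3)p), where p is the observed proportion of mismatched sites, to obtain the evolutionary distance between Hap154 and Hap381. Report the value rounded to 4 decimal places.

The sequences differ at positions 3 (C/G), 5 (C/T), 8 (T/C), 13 (G/C), 16 (G/T).
p = 5/16 = 0.312500.
d = −0.75 · ln(1 − (4/3)·0.312500) = −0.75 · ln(0.583333) = −0.75 · (-0.538997) = 0.4042.

0.4042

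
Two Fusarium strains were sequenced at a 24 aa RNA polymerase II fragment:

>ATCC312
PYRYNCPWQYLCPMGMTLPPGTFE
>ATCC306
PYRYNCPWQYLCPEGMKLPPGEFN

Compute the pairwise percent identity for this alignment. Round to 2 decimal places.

Differing sites — 14:M/E; 17:T/K; 22:T/E; 24:E/N.
20 of the 24 sites match, so the percent identity is 20/24 × 100 = 83.33%.

83.33%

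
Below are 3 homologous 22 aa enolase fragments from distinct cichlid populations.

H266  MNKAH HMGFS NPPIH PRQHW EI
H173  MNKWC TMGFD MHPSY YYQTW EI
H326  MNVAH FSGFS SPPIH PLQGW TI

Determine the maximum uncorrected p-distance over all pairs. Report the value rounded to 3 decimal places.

0.636

Pairwise Hamming distances:
  H266 vs H173: 11
  H266 vs H326: 7
  H173 vs H326: 14
The largest is 14 mismatches, between H173 and H326; p = 14/22 = 0.636.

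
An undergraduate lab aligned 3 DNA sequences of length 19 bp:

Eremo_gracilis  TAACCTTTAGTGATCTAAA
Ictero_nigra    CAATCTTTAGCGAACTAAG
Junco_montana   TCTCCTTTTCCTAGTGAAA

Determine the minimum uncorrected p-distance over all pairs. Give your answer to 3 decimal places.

Pairwise Hamming distances:
  Eremo_gracilis vs Ictero_nigra: 5
  Eremo_gracilis vs Junco_montana: 9
  Ictero_nigra vs Junco_montana: 11
The smallest is 5 mismatches, between Eremo_gracilis and Ictero_nigra; p = 5/19 = 0.263.

0.263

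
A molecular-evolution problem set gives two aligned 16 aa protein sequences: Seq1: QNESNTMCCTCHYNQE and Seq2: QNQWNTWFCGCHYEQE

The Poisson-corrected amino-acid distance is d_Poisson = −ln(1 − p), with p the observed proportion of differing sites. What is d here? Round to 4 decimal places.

Differing sites — 3:E/Q; 4:S/W; 7:M/W; 8:C/F; 10:T/G; 14:N/E.
p = 6/16 = 0.375000.
d = −ln(1 − 0.375000) = −ln(0.625000) = 0.4700.

0.4700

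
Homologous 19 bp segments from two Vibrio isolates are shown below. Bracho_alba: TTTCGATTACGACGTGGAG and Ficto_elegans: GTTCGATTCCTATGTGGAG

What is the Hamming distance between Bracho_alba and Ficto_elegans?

Differing sites — 1:T/G; 9:A/C; 11:G/T; 13:C/T.
That gives 4 mismatches out of 19 aligned sites, so the Hamming distance is 4.

4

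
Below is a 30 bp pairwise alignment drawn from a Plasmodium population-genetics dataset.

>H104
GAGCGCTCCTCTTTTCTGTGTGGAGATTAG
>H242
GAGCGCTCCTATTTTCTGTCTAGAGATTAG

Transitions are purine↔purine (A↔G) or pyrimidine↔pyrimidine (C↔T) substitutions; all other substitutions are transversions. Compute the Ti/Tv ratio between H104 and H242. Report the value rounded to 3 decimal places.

0.500

Differing sites — 11:C/A (Tv); 20:G/C (Tv); 22:G/A (Ti).
Of the 3 differences, 1 transition and 2 transversions, so Ti/Tv = 1/2 = 0.500.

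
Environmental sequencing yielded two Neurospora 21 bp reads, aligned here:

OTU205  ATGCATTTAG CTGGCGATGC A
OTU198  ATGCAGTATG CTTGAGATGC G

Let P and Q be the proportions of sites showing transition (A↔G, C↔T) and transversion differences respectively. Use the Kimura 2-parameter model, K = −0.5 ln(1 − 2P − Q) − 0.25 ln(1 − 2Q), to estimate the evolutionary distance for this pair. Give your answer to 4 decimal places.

0.3644

Differing sites — 6:T/G (Tv); 8:T/A (Tv); 9:A/T (Tv); 13:G/T (Tv); 15:C/A (Tv); 21:A/G (Ti).
Of the 6 differences, 1 transition and 5 transversions over 21 sites: P = 1/21 = 0.047619, Q = 5/21 = 0.238095.
d = −0.5·ln(0.666667) − 0.25·ln(0.523810) = −0.5·(-0.405465) − 0.25·(-0.646626) = 0.3644.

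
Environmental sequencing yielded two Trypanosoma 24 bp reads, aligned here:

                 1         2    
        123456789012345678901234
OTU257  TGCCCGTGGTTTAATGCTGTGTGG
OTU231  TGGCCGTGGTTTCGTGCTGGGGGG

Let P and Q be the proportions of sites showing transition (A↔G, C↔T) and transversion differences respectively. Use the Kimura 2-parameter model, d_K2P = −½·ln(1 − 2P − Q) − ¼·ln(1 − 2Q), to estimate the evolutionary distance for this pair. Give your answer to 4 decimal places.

0.2452

The sequences differ at positions 3 (C/G, transversion), 13 (A/C, transversion), 14 (A/G, transition), 20 (T/G, transversion), 22 (T/G, transversion).
Of the 5 differences, 1 transition and 4 transversions over 24 sites: P = 1/24 = 0.041667, Q = 4/24 = 0.166667.
d = −0.5·ln(0.749999) − 0.25·ln(0.666666) = −0.5·(-0.287683) − 0.25·(-0.405466) = 0.2452.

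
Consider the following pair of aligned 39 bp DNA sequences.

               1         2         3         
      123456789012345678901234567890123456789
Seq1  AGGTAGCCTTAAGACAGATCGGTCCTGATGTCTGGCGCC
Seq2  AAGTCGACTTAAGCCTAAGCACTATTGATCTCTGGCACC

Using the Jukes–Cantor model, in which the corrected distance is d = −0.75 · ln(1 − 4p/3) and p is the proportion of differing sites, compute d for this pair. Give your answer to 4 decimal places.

Differing sites — 2:G/A; 5:A/C; 7:C/A; 14:A/C; 16:A/T; 17:G/A; 19:T/G; 21:G/A; 22:G/C; 24:C/A; 25:C/T; 30:G/C; 37:G/A.
p = 13/39 = 0.333333.
d = −0.75 · ln(1 − (4/3)·0.333333) = −0.75 · ln(0.555556) = −0.75 · (-0.587786) = 0.4408.

0.4408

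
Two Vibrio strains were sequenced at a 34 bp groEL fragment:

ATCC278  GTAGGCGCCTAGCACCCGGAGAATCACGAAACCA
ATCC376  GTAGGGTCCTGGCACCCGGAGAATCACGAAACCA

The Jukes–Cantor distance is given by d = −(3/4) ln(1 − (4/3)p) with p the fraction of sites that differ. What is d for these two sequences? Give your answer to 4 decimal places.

0.0939

Mismatches occur at site 6 (C/G), site 7 (G/T), site 11 (A/G).
p = 3/34 = 0.088235.
d = −0.75 · ln(1 − (4/3)·0.088235) = −0.75 · ln(0.882353) = −0.75 · (-0.125163) = 0.0939.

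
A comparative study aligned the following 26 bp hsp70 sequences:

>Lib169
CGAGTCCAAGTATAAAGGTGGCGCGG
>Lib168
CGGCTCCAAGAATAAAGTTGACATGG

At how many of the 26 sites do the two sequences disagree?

7

The sequences differ at positions 3 (A/G), 4 (G/C), 11 (T/A), 18 (G/T), 21 (G/A), 23 (G/A), 24 (C/T).
That gives 7 mismatches out of 26 aligned sites, so the Hamming distance is 7.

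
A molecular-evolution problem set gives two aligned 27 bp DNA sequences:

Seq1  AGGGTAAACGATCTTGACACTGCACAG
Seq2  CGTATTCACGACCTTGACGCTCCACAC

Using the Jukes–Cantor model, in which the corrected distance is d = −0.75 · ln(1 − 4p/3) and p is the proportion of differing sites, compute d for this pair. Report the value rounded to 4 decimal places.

0.4408

Mismatches occur at site 1 (A↔C), site 3 (G↔T), site 4 (G↔A), site 6 (A↔T), site 7 (A↔C), site 12 (T↔C), site 19 (A↔G), site 22 (G↔C), site 27 (G↔C).
p = 9/27 = 0.333333.
d = −0.75 · ln(1 − (4/3)·0.333333) = −0.75 · ln(0.555556) = −0.75 · (-0.587786) = 0.4408.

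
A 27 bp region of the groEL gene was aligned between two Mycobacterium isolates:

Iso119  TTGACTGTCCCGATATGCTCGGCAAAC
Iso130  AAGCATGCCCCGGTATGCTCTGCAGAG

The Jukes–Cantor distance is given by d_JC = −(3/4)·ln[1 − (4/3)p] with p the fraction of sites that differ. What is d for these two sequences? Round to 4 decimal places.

Mismatches occur at site 1 (T→A), site 2 (T→A), site 4 (A→C), site 5 (C→A), site 8 (T→C), site 13 (A→G), site 21 (G→T), site 25 (A→G), site 27 (C→G).
p = 9/27 = 0.333333.
d = −0.75 · ln(1 − (4/3)·0.333333) = −0.75 · ln(0.555556) = −0.75 · (-0.587786) = 0.4408.

0.4408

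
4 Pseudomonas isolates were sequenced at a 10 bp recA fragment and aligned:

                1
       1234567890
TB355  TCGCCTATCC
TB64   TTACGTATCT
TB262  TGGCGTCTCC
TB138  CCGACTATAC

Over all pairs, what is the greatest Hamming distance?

7

Pairwise Hamming distances:
  TB355 vs TB64: 4
  TB355 vs TB262: 3
  TB355 vs TB138: 3
  TB64 vs TB262: 4
  TB64 vs TB138: 7
  TB262 vs TB138: 6
The largest is 7, between TB64 and TB138.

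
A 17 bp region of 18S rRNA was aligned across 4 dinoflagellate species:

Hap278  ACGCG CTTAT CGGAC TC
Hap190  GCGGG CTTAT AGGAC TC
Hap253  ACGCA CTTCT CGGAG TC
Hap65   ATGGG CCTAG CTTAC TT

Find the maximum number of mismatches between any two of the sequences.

10

Pairwise Hamming distances:
  Hap278 vs Hap190: 3
  Hap278 vs Hap253: 3
  Hap278 vs Hap65: 7
  Hap190 vs Hap253: 6
  Hap190 vs Hap65: 8
  Hap253 vs Hap65: 10
The largest is 10, between Hap253 and Hap65.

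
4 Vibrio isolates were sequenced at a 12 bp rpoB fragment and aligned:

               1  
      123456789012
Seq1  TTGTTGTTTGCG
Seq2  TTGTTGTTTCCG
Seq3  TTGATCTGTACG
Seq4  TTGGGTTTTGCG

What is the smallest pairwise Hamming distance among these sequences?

Pairwise Hamming distances:
  Seq1 vs Seq2: 1
  Seq1 vs Seq3: 4
  Seq1 vs Seq4: 3
  Seq2 vs Seq3: 4
  Seq2 vs Seq4: 4
  Seq3 vs Seq4: 5
The smallest is 1, between Seq1 and Seq2.

1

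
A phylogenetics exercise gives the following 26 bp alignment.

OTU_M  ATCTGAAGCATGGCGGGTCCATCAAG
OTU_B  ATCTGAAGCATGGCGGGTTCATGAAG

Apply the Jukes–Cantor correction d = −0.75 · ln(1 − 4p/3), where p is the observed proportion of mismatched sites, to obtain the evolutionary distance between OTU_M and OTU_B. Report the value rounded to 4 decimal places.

0.0812

Mismatches occur at site 19 (C/T), site 23 (C/G).
p = 2/26 = 0.076923.
d = −0.75 · ln(1 − (4/3)·0.076923) = −0.75 · ln(0.897436) = −0.75 · (-0.108213) = 0.0812.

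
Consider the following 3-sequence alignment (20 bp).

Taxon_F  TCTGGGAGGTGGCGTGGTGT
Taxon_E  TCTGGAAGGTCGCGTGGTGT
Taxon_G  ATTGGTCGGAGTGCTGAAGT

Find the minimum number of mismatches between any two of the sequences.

Pairwise Hamming distances:
  Taxon_F vs Taxon_E: 2
  Taxon_F vs Taxon_G: 10
  Taxon_E vs Taxon_G: 11
The smallest is 2, between Taxon_F and Taxon_E.

2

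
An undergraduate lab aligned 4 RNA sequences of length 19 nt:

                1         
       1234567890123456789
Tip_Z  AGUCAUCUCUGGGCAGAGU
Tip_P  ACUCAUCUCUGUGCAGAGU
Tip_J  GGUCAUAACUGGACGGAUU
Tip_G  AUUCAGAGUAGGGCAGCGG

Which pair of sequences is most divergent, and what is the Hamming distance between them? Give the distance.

Pairwise Hamming distances:
  Tip_Z vs Tip_P: 2
  Tip_Z vs Tip_J: 6
  Tip_Z vs Tip_G: 8
  Tip_P vs Tip_J: 8
  Tip_P vs Tip_G: 9
  Tip_J vs Tip_G: 11
The largest is 11, between Tip_J and Tip_G.

11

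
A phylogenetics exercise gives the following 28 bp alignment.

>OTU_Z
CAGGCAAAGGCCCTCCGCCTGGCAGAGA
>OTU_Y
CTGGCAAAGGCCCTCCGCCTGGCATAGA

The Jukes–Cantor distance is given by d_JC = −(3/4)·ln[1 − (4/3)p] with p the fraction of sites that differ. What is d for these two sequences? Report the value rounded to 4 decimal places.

0.0751

Mismatches occur at site 2 (A→T), site 25 (G→T).
p = 2/28 = 0.071429.
d = −0.75 · ln(1 − (4/3)·0.071429) = −0.75 · ln(0.904761) = −0.75 · (-0.100084) = 0.0751.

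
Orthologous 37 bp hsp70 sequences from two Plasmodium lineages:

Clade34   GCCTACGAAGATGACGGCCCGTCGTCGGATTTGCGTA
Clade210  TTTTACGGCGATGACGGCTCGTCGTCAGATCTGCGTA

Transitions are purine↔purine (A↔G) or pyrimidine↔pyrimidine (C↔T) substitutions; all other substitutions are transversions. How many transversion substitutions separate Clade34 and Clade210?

Differing sites — 1:G/T (Tv); 2:C/T (Ti); 3:C/T (Ti); 8:A/G (Ti); 9:A/C (Tv); 19:C/T (Ti); 27:G/A (Ti); 31:T/C (Ti).
Of the 8 differences, 6 transitions and 2 transversions, so the answer is 2.

2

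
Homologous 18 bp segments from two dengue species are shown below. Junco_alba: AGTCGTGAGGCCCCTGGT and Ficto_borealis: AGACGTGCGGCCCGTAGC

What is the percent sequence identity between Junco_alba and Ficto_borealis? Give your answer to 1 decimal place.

The sequences differ at positions 3 (T/A), 8 (A/C), 14 (C/G), 16 (G/A), 18 (T/C).
13 of the 18 sites match, so the percent identity is 13/18 × 100 = 72.2%.

72.2%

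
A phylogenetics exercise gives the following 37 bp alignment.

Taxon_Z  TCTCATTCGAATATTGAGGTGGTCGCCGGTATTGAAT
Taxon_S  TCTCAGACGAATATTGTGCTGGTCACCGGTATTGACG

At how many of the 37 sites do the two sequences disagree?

7

Mismatches occur at site 6 (T↔G), site 7 (T↔A), site 17 (A↔T), site 19 (G↔C), site 25 (G↔A), site 36 (A↔C), site 37 (T↔G).
That gives 7 mismatches out of 37 aligned sites, so the Hamming distance is 7.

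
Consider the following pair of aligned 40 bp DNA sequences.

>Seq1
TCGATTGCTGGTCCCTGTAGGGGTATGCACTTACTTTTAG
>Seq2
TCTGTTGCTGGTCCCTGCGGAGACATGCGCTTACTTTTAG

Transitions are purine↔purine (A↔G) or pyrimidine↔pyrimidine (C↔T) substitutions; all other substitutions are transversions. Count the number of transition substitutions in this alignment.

Mismatches occur at site 3 (G/T, transversion), site 4 (A/G, transition), site 18 (T/C, transition), site 19 (A/G, transition), site 21 (G/A, transition), site 23 (G/A, transition), site 24 (T/C, transition), site 29 (A/G, transition).
Of the 8 differences, 7 transitions and 1 transversion, so the answer is 7.

7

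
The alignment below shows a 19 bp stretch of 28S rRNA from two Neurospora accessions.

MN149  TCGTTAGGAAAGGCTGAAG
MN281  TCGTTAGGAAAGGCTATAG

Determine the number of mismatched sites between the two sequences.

2

Differing sites — 16:G/A; 17:A/T.
That gives 2 mismatches out of 19 aligned sites, so the Hamming distance is 2.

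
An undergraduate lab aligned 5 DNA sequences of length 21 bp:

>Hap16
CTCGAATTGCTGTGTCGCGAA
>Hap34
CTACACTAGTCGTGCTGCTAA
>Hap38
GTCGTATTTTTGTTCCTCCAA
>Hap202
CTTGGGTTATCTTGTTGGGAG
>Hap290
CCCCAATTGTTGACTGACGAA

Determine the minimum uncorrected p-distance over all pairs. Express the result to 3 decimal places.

Pairwise Hamming distances:
  Hap16 vs Hap34: 9
  Hap16 vs Hap38: 8
  Hap16 vs Hap202: 10
  Hap16 vs Hap290: 7
  Hap34 vs Hap38: 12
  Hap34 vs Hap202: 11
  Hap34 vs Hap290: 11
  Hap38 vs Hap202: 14
  Hap38 vs Hap290: 11
  Hap202 vs Hap290: 14
The smallest is 7 mismatches, between Hap16 and Hap290; p = 7/21 = 0.333.

0.333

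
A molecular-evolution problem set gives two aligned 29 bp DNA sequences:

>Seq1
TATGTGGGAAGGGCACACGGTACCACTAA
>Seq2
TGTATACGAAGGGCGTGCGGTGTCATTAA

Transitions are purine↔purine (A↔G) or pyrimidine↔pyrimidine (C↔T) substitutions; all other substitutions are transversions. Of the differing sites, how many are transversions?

The sequences differ at positions 2 (A/G, transition), 4 (G/A, transition), 6 (G/A, transition), 7 (G/C, transversion), 15 (A/G, transition), 16 (C/T, transition), 17 (A/G, transition), 22 (A/G, transition), 23 (C/T, transition), 26 (C/T, transition).
Of the 10 differences, 9 transitions and 1 transversion, so the answer is 1.

1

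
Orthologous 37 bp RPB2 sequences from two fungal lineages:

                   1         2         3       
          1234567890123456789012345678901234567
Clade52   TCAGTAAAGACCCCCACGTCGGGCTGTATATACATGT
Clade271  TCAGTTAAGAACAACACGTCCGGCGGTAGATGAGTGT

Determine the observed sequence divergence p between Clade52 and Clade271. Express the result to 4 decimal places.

0.2703

The sequences differ at positions 6 (A/T), 11 (C/A), 13 (C/A), 14 (C/A), 21 (G/C), 25 (T/G), 29 (T/G), 32 (A/G), 33 (C/A), 34 (A/G).
There are 10 differences over 37 sites, so p = 10/37 = 0.2703.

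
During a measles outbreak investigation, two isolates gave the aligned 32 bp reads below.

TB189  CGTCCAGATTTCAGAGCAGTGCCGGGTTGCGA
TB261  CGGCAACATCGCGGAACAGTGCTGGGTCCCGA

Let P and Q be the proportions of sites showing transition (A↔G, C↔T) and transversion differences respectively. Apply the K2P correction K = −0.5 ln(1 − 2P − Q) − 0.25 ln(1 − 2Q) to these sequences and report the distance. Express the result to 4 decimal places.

The sequences differ at positions 3 (T/G, transversion), 5 (C/A, transversion), 7 (G/C, transversion), 10 (T/C, transition), 11 (T/G, transversion), 13 (A/G, transition), 16 (G/A, transition), 23 (C/T, transition), 28 (T/C, transition), 29 (G/C, transversion).
Of the 10 differences, 5 transitions and 5 transversions over 32 sites: P = 5/32 = 0.156250, Q = 5/32 = 0.156250.
d = −0.5·ln(0.531250) − 0.25·ln(0.687500) = −0.5·(-0.632523) − 0.25·(-0.374693) = 0.4099.

0.4099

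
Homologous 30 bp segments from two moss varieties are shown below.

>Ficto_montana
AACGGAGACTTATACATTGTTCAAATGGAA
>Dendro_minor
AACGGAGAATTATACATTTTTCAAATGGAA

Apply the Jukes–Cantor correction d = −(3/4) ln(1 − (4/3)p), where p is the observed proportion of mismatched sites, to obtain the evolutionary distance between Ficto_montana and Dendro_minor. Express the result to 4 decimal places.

Mismatches occur at site 9 (C/A), site 19 (G/T).
p = 2/30 = 0.066667.
d = −0.75 · ln(1 − (4/3)·0.066667) = −0.75 · ln(0.911111) = −0.75 · (-0.093091) = 0.0698.

0.0698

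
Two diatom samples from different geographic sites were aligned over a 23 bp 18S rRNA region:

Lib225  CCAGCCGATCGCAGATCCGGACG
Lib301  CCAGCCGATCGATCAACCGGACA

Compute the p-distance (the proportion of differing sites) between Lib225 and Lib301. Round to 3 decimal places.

The sequences differ at positions 12 (C/A), 13 (A/T), 14 (G/C), 16 (T/A), 23 (G/A).
There are 5 differences over 23 sites, so p = 5/23 = 0.217.

0.217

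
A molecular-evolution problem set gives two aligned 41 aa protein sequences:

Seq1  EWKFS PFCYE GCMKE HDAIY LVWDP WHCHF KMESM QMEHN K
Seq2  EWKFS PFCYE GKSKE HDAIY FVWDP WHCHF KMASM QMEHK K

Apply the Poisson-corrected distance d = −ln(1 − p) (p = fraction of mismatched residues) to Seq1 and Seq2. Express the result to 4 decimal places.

Mismatches occur at site 12 (C↔K), site 13 (M↔S), site 21 (L↔F), site 33 (E↔A), site 40 (N↔K).
p = 5/41 = 0.121951.
d = −ln(1 − 0.121951) = −ln(0.878049) = 0.1301.

0.1301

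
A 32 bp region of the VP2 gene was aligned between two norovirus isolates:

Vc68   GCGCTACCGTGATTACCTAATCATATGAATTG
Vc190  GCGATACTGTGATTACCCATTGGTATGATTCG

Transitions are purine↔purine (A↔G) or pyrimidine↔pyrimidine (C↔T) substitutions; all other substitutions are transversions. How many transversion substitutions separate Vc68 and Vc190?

4

The sequences differ at positions 4 (C/A, transversion), 8 (C/T, transition), 18 (T/C, transition), 20 (A/T, transversion), 22 (C/G, transversion), 23 (A/G, transition), 29 (A/T, transversion), 31 (T/C, transition).
Of the 8 differences, 4 transitions and 4 transversions, so the answer is 4.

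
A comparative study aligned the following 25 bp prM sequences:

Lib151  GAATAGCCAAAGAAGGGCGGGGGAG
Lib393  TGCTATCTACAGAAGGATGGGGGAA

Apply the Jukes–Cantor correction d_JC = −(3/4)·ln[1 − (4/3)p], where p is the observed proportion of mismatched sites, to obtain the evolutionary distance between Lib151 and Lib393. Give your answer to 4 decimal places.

0.4904

Differing sites — 1:G/T; 2:A/G; 3:A/C; 6:G/T; 8:C/T; 10:A/C; 17:G/A; 18:C/T; 25:G/A.
p = 9/25 = 0.360000.
d = −0.75 · ln(1 − (4/3)·0.360000) = −0.75 · ln(0.520000) = −0.75 · (-0.653926) = 0.4904.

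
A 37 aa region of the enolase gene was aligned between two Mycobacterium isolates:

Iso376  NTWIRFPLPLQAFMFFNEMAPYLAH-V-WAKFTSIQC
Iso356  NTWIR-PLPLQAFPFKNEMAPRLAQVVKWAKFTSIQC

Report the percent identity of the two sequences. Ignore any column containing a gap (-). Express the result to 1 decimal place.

Excluding the 3 gap columns leaves 34 comparable sites.
Mismatches occur at site 14 (M↔P), site 16 (F↔K), site 22 (Y↔R), site 25 (H↔Q).
30 of the 34 comparable sites match, so the percent identity is 30/34 × 100 = 88.2%.

88.2%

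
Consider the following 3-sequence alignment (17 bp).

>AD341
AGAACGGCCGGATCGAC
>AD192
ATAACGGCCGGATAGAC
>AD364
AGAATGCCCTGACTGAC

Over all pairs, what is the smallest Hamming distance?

Pairwise Hamming distances:
  AD341 vs AD192: 2
  AD341 vs AD364: 5
  AD192 vs AD364: 6
The smallest is 2, between AD341 and AD192.

2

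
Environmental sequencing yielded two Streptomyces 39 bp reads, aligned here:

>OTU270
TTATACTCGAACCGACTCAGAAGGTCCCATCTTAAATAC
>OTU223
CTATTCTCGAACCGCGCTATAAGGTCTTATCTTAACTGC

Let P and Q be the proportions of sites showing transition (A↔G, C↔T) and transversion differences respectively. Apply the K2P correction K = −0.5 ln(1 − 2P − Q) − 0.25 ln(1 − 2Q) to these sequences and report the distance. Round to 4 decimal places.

Mismatches occur at site 1 (T/C, transition), site 5 (A/T, transversion), site 15 (A/C, transversion), site 16 (C/G, transversion), site 17 (T/C, transition), site 18 (C/T, transition), site 20 (G/T, transversion), site 27 (C/T, transition), site 28 (C/T, transition), site 36 (A/C, transversion), site 38 (A/G, transition).
Of the 11 differences, 6 transitions and 5 transversions over 39 sites: P = 6/39 = 0.153846, Q = 5/39 = 0.128205.
d = −0.5·ln(0.564103) − 0.25·ln(0.743590) = −0.5·(-0.572518) − 0.25·(-0.296265) = 0.3603.

0.3603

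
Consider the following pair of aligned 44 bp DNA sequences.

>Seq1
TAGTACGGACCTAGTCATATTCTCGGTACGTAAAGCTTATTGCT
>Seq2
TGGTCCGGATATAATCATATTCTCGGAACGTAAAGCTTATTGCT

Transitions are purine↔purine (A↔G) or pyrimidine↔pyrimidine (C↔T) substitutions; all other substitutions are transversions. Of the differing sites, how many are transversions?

3

The sequences differ at positions 2 (A/G, transition), 5 (A/C, transversion), 10 (C/T, transition), 11 (C/A, transversion), 14 (G/A, transition), 27 (T/A, transversion).
Of the 6 differences, 3 transitions and 3 transversions, so the answer is 3.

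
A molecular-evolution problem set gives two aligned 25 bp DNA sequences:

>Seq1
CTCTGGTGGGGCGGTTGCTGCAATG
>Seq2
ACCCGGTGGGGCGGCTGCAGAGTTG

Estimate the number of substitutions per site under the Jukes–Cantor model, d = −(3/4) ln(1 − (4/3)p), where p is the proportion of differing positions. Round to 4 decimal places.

Mismatches occur at site 1 (C→A), site 2 (T→C), site 4 (T→C), site 15 (T→C), site 19 (T→A), site 21 (C→A), site 22 (A→G), site 23 (A→T).
p = 8/25 = 0.320000.
d = −0.75 · ln(1 − (4/3)·0.320000) = −0.75 · ln(0.573333) = −0.75 · (-0.556289) = 0.4172.

0.4172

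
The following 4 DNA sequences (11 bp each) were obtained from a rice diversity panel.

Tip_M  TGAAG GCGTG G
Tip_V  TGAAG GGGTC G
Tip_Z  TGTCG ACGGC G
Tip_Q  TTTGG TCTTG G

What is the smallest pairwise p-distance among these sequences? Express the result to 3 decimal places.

Pairwise Hamming distances:
  Tip_M vs Tip_V: 2
  Tip_M vs Tip_Z: 5
  Tip_M vs Tip_Q: 5
  Tip_V vs Tip_Z: 5
  Tip_V vs Tip_Q: 7
  Tip_Z vs Tip_Q: 6
The smallest is 2 mismatches, between Tip_M and Tip_V; p = 2/11 = 0.182.

0.182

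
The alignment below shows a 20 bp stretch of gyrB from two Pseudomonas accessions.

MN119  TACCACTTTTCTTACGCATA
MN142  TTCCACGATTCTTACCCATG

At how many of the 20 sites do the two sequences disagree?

5

Differing sites — 2:A/T; 7:T/G; 8:T/A; 16:G/C; 20:A/G.
That gives 5 mismatches out of 20 aligned sites, so the Hamming distance is 5.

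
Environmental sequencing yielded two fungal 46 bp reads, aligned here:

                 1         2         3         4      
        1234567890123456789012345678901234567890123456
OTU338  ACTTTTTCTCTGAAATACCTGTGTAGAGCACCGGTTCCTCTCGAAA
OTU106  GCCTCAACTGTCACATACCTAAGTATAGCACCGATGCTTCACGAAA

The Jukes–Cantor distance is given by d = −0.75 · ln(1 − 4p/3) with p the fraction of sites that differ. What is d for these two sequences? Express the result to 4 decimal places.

The sequences differ at positions 1 (A/G), 3 (T/C), 5 (T/C), 6 (T/A), 7 (T/A), 10 (C/G), 12 (G/C), 14 (A/C), 21 (G/A), 22 (T/A), 26 (G/T), 34 (G/A), 36 (T/G), 38 (C/T), 41 (T/A).
p = 15/46 = 0.326087.
d = −0.75 · ln(1 − (4/3)·0.326087) = −0.75 · ln(0.565217) = −0.75 · (-0.570546) = 0.4279.

0.4279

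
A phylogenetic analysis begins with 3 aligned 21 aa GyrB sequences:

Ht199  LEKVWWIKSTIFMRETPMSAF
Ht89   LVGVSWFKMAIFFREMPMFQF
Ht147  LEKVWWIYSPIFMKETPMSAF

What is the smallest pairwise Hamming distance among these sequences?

Pairwise Hamming distances:
  Ht199 vs Ht89: 10
  Ht199 vs Ht147: 3
  Ht89 vs Ht147: 12
The smallest is 3, between Ht199 and Ht147.

3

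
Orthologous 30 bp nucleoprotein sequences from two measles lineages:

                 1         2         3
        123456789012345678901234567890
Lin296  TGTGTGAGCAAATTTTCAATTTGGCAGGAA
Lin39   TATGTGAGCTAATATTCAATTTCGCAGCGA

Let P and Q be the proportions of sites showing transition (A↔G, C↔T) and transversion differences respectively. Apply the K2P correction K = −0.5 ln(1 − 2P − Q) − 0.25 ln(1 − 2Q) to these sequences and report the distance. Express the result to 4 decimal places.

0.2326

Differing sites — 2:G/A (Ti); 10:A/T (Tv); 14:T/A (Tv); 23:G/C (Tv); 28:G/C (Tv); 29:A/G (Ti).
Of the 6 differences, 2 transitions and 4 transversions over 30 sites: P = 2/30 = 0.066667, Q = 4/30 = 0.133333.
d = −0.5·ln(0.733333) − 0.25·ln(0.733334) = −0.5·(-0.310155) − 0.25·(-0.310154) = 0.2326.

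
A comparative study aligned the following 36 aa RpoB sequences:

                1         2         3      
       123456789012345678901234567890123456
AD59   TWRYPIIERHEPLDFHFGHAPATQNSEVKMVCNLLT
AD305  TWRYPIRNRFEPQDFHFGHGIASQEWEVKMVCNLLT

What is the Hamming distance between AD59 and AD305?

9

Differing sites — 7:I/R; 8:E/N; 10:H/F; 13:L/Q; 20:A/G; 21:P/I; 23:T/S; 25:N/E; 26:S/W.
That gives 9 mismatches out of 36 aligned sites, so the Hamming distance is 9.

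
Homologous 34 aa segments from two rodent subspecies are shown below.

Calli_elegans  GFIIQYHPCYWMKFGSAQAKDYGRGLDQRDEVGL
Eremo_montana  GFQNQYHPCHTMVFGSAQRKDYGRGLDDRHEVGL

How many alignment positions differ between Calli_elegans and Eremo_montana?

Differing sites — 3:I/Q; 4:I/N; 10:Y/H; 11:W/T; 13:K/V; 19:A/R; 28:Q/D; 30:D/H.
That gives 8 mismatches out of 34 aligned sites, so the Hamming distance is 8.

8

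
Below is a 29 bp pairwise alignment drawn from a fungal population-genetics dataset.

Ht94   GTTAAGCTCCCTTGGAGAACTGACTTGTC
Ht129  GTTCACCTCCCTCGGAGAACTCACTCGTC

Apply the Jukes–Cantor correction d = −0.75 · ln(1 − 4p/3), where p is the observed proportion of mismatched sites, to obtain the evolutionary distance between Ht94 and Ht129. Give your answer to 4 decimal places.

The sequences differ at positions 4 (A/C), 6 (G/C), 13 (T/C), 22 (G/C), 26 (T/C).
p = 5/29 = 0.172414.
d = −0.75 · ln(1 − (4/3)·0.172414) = −0.75 · ln(0.770115) = −0.75 · (-0.261215) = 0.1959.

0.1959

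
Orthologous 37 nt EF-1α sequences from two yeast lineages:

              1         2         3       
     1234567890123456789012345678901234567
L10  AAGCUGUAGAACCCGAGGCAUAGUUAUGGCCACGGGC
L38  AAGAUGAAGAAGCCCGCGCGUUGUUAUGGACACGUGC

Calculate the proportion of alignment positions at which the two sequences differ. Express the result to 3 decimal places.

Mismatches occur at site 4 (C/A), site 7 (U/A), site 12 (C/G), site 15 (G/C), site 16 (A/G), site 17 (G/C), site 20 (A/G), site 22 (A/U), site 30 (C/A), site 35 (G/U).
There are 10 differences over 37 sites, so p = 10/37 = 0.270.

0.270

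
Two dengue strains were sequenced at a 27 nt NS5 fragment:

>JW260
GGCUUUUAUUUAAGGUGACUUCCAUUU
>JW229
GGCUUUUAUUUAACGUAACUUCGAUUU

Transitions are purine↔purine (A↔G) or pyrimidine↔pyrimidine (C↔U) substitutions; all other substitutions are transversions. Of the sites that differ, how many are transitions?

1

Differing sites — 14:G/C (Tv); 17:G/A (Ti); 23:C/G (Tv).
Of the 3 differences, 1 transition and 2 transversions, so the answer is 1.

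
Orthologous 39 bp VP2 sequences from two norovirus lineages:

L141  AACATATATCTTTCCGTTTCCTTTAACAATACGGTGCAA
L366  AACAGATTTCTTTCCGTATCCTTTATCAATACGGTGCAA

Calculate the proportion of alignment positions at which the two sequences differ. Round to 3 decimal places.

Differing sites — 5:T/G; 8:A/T; 18:T/A; 26:A/T.
There are 4 differences over 39 sites, so p = 4/39 = 0.103.

0.103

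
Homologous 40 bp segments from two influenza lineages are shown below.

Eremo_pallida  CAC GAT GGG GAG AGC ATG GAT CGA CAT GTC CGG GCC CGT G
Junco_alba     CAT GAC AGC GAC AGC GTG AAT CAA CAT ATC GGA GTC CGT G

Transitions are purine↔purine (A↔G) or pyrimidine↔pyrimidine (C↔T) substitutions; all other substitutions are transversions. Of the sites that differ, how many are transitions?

9

The sequences differ at positions 3 (C/T, transition), 6 (T/C, transition), 7 (G/A, transition), 9 (G/C, transversion), 12 (G/C, transversion), 16 (A/G, transition), 19 (G/A, transition), 23 (G/A, transition), 28 (G/A, transition), 31 (C/G, transversion), 33 (G/A, transition), 35 (C/T, transition).
Of the 12 differences, 9 transitions and 3 transversions, so the answer is 9.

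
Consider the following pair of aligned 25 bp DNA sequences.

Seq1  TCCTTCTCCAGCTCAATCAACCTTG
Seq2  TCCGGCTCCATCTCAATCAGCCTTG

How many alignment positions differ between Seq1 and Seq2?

4

The sequences differ at positions 4 (T/G), 5 (T/G), 11 (G/T), 20 (A/G).
That gives 4 mismatches out of 25 aligned sites, so the Hamming distance is 4.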